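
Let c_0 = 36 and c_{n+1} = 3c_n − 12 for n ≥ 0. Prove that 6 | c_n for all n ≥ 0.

Base case: c_0 = 36 = 6·6, so 6 | c_0.
Assume 6 | c_j, so c_j = 6t for some integer t.
Then c_{j+1} = 3c_j − 12 = 3·(6t) − 12 = 6(3t − 2), so 6 | c_{j+1}.
Hence 6 | c_n for every n ≥ 0, by induction.

6 | c_n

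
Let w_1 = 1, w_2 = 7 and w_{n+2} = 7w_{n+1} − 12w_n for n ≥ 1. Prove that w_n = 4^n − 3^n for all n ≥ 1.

Base cases: w_1 = 1 and 4^1 − 3^1 = 1; w_2 = 7 and 4^2 − 3^2 = 7.
Assume w_i = 4^i − 3^i for all 1 ≤ i ≤ j, where j ≥ 2.
Then w_{j+1} = 7w_j − 12w_{j−1} = 7·(4^j − 3^j) − 12·(4^{j−1} − 3^{j−1}) = (7·4 − 12)4^{j−1} − (7·3 − 12)3^{j−1} = 16·4^{j−1} − 9·3^{j−1} = 4^{j+1} − 3^{j+1}.
Hence w_n = 4^n − 3^n for every n ≥ 1, by strong induction.

w_n = 4^n − 3^n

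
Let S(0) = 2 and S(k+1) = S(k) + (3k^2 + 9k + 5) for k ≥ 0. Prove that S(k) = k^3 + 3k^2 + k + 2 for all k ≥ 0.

Base case: S(0) = 2, and 0^3 + 3·0^2 + 0 + 2 = 2.
Assume S(m) = m^3 + 3m^2 + m + 2.
Then S(m+1) = S(m) + (3m^2 + 9m + 5) = (m^3 + 3m^2 + m + 2) + (3m^2 + 9m + 5) = m^3 + 6m^2 + 10m + 7,
and (m+1)^3 + 3·(m+1)^2 + (m+1) + 2 = m^3 + 6m^2 + 10m + 7.
Hence S(k) = k^3 + 3k^2 + k + 2 for every k ≥ 0, by induction.

S(k) = k^3 + 3k^2 + k + 2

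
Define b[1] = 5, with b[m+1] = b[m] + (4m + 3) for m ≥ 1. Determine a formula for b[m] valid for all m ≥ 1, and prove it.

Claim: b[m] = 2m^2 + m + 2.

Base case: b[1] = 5, and 2·1^2 + 1 + 2 = 5.
Assume b[j] = 2j^2 + j + 2.
Then b[j+1] = b[j] + (4j + 3) = (2j^2 + j + 2) + (4j + 3) = 2j^2 + 5j + 5,
and 2·(j+1)^2 + (j+1) + 2 = 2j^2 + 5j + 5.
Hence b[m] = 2m^2 + m + 2 for every m ≥ 1, by induction.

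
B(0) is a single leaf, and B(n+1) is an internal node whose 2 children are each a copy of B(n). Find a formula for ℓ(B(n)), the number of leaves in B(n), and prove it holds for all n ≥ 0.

Claim: ℓ(B(n)) = 2^n.

Base case: ℓ(B(0)) = 1, and 2^0 = 1.
Assume ℓ(B(j)) = 2^j.
Then ℓ(B(j+1)) = 2·ℓ(B(j)) = 2·2^j = 2^{j+1}.
By induction, ℓ(B(n)) = 2^n for all n ≥ 0.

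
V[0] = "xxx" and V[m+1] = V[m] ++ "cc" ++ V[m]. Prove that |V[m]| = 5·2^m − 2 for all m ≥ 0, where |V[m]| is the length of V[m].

Base case: |V[0]| = 3, and 5·2^0 − 2 = 3.
Assume |V[r]| = 5·2^r − 2.
Then |V[r+1]| = |V[r]| + 2 + |V[r]| = 2|V[r]| + 2 = 2(5·2^r − 2) + 2 = 5·2^{r+1} − 4 + 2 = 5·2^{r+1} − 2.
By induction, |V[m]| = 5·2^m − 2 for all m ≥ 0.

|V[m]| = 5·2^m − 2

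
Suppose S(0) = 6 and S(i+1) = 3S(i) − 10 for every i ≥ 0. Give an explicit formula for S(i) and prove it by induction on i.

Claim: S(i) = 3^i + 5.

Base case: S(0) = 6, and 3^0 + 5 = 1 + 5 = 6.
Assume S(r) = 3^r + 5 for some r ≥ 0.
Then S(r+1) = 3S(r) − 10 = 3·(3^r + 5) − 10 = 3^{r+1} + 15 − 10 = 3^{r+1} + 5.
By induction, S(i) = 3^i + 5 for all i ≥ 0.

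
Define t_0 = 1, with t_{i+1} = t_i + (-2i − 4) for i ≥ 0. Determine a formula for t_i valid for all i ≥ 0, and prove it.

Claim: t_i = -i^2 − 3i + 1.

Base case: t_0 = 1, and -0^2 − 3·0 + 1 = 1.
Assume t_j = -j^2 − 3j + 1.
Then t_{j+1} = t_j + (-2j − 4) = (-j^2 − 3j + 1) + (-2j − 4) = -j^2 − 5j − 3,
and -(j+1)^2 − 3·(j+1) + 1 = -j^2 − 5j − 3.
This completes the inductive step, so t_i = -i^2 − 3i + 1 for all i ≥ 0.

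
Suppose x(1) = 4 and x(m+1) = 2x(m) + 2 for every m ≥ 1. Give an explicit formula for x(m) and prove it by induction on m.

Claim: x(m) = 3·2^m − 2.

Base case: x(1) = 4, and 3·2^1 − 2 = 6 − 2 = 4.
Assume x(k) = 3·2^k − 2 for some k ≥ 1.
Then x(k+1) = 2x(k) + 2 = 2·(3·2^k − 2) + 2 = 6·2^k − 4 + 2 = 3·2^{k+1} − 2.
This completes the inductive step, so x(m) = 3·2^m − 2 for all m ≥ 1.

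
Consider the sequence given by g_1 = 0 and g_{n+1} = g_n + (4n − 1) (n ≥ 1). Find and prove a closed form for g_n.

Claim: g_n = 2n^2 − 3n + 1.

Base case: g_1 = 0, and 2·1^2 − 3·1 + 1 = 0.
Assume g_j = 2j^2 − 3j + 1.
Then g_{j+1} = g_j + (4j − 1) = (2j^2 − 3j + 1) + (4j − 1) = 2j^2 + j,
and 2·(j+1)^2 − 3·(j+1) + 1 = 2j^2 + j.
This completes the inductive step, so g_n = 2n^2 − 3n + 1 for all n ≥ 1.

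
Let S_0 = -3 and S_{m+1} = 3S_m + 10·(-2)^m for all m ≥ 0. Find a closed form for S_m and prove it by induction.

Claim: S_m = -3^m − 2·(-2)^m.

Base case: S_0 = -3, and -3^0 − 2·(-2)^0 = -1 − 2 = -3.
Assume S_j = -3^j − 2·(-2)^j for some j ≥ 0.
Then S_{j+1} = 3S_j + 10·(-2)^j = 3·(-3^j − 2·(-2)^j) + 10·(-2)^j = -3^{j+1} − 6·(-2)^j + 10·(-2)^j = -3^{j+1} + 4·(-2)^j = -3^{j+1} − 2·(-2)^{j+1}.
Hence S_m = -3^m − 2·(-2)^m for every m ≥ 0, by induction.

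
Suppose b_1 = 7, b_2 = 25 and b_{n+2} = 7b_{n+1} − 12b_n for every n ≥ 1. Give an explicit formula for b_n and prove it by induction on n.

Claim: b_n = 3^n + 4^n.

Base cases: b_1 = 7 and 3^1 + 4^1 = 7; b_2 = 25 and 3^2 + 4^2 = 25.
Assume b_j = 3^j + 4^j for all 1 ≤ j ≤ r, where r ≥ 2.
Then b_{r+1} = 7b_r − 12b_{r−1} = 7·(3^r + 4^r) − 12·(3^{r−1} + 4^{r−1}) = (7·3 − 12)3^{r−1} + (7·4 − 12)4^{r−1} = 9·3^{r−1} + 16·4^{r−1} = 3^{r+1} + 4^{r+1}.
So the formula holds for r+1, and by strong induction b_n = 3^n + 4^n for all n ≥ 1.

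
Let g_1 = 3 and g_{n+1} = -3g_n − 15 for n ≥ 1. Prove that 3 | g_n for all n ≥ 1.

Base case: g_1 = 3 = 3·1, so 3 | g_1.
Assume 3 | g_m, so g_m = 3t for some integer t.
Then g_{m+1} = -3g_m − 15 = -3·(3t) − 15 = 3(-3t − 5), so 3 | g_{m+1}.
So the property holds for m+1, and by induction 3 | g_n for all n ≥ 1.

3 | g_n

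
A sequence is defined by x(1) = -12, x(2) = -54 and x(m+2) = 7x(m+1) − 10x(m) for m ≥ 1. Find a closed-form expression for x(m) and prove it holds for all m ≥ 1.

Claim: x(m) = -2^m − 2·5^m.

Base cases: x(1) = -12 and -2^1 − 2·5^1 = -12; x(2) = -54 and -2^2 − 2·5^2 = -54.
Assume x(i) = -2^i − 2·5^i for all 1 ≤ i ≤ j, where j ≥ 2.
Then x(j+1) = 7x(j) − 10x(j−1) = 7·(-2^j − 2·5^j) − 10·(-2^{j−1} − 2·5^{j−1}) = -(7·2 − 10)2^{j−1} − 2·(7·5 − 10)5^{j−1} = -4·2^{j−1} − 50·5^{j−1} = -2^{j+1} − 2·5^{j+1}.
This completes the inductive step, so x(m) = -2^m − 2·5^m for all m ≥ 1.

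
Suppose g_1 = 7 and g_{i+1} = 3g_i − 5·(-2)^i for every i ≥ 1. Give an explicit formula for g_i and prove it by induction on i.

Claim: g_i = 3·3^i + (-2)^i.

Base case: g_1 = 7, and 3·3^1 + (-2)^1 = 9 − 2 = 7.
Assume g_r = 3·3^r + (-2)^r for some r ≥ 1.
Then g_{r+1} = 3g_r − 5·(-2)^r = 3·(3·3^r + (-2)^r) − 5·(-2)^r = 3·3^{r+1} + 3·(-2)^r − 5·(-2)^r = 3·3^{r+1} − 2·(-2)^r = 3·3^{r+1} + (-2)^{r+1}.
This completes the inductive step, so g_i = 3·3^i + (-2)^i for all i ≥ 1.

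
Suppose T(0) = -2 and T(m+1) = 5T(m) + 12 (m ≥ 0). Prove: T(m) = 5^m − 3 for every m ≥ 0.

Base case: T(0) = -2, and 5^0 − 3 = 1 − 3 = -2.
Assume T(j) = 5^j − 3 for some j ≥ 0.
Then T(j+1) = 5T(j) + 12 = 5·(5^j − 3) + 12 = 5^{j+1} − 15 + 12 = 5^{j+1} − 3.
Hence T(m) = 5^m − 3 for every m ≥ 0, by induction.

T(m) = 5^m − 3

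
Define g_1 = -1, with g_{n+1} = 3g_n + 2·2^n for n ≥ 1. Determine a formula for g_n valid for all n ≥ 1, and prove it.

Claim: g_n = 3^n − 2·2^n.

Base case: g_1 = -1, and 3^1 − 2·2^1 = 3 − 4 = -1.
Assume g_m = 3^m − 2·2^m for some m ≥ 1.
Then g_{m+1} = 3g_m + 2·2^m = 3·(3^m − 2·2^m) + 2·2^m = 3^{m+1} − 6·2^m + 2·2^m = 3^{m+1} − 4·2^m = 3^{m+1} − 2·2^{m+1}.
Hence g_n = 3^n − 2·2^n for every n ≥ 1, by induction.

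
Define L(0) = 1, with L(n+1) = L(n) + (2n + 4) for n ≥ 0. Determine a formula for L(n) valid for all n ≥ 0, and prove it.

Claim: L(n) = n^2 + 3n + 1.

Base case: L(0) = 1, and 0^2 + 3·0 + 1 = 1.
Assume L(m) = m^2 + 3m + 1.
Then L(m+1) = L(m) + (2m + 4) = (m^2 + 3m + 1) + (2m + 4) = m^2 + 5m + 5,
and (m+1)^2 + 3·(m+1) + 1 = m^2 + 5m + 5.
Hence L(n) = n^2 + 3n + 1 for every n ≥ 0, by induction.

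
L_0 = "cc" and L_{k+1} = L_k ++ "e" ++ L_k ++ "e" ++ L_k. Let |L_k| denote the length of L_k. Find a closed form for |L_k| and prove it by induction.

Claim: |L_k| = 3^{k+1} − 1.

Base case: |L_0| = 2, and 3^{0+1} − 1 = 2.
Assume |L_m| = 3^{m+1} − 1.
Then |L_{m+1}| = 3|L_m| + 2 = 3(3^{m+1} − 1) + 2 = 3^{m+2} − 3 + 2 = 3^{m+2} − 1.
By induction, |L_k| = 3^{k+1} − 1 for all k ≥ 0.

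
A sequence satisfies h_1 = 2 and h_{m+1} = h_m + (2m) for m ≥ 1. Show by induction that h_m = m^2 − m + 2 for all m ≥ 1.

Base case: h_1 = 2, and 1^2 − 1 + 2 = 2.
Assume h_r = r^2 − r + 2.
Then h_{r+1} = h_r + (2r) = (r^2 − r + 2) + (2r) = r^2 + r + 2,
and (r+1)^2 − (r+1) + 2 = r^2 + r + 2.
By induction, h_m = m^2 − m + 2 for all m ≥ 1.

h_m = m^2 − m + 2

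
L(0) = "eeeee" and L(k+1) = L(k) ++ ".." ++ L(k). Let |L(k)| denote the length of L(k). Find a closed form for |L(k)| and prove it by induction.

Claim: |L(k)| = 7·2^k − 2.

Base case: |L(0)| = 5, and 7·2^0 − 2 = 5.
Assume |L(j)| = 7·2^j − 2.
Then |L(j+1)| = |L(j)| + 2 + |L(j)| = 2|L(j)| + 2 = 2(7·2^j − 2) + 2 = 7·2^{j+1} − 4 + 2 = 7·2^{j+1} − 2.
This completes the inductive step, so |L(k)| = 7·2^k − 2 for all k ≥ 0.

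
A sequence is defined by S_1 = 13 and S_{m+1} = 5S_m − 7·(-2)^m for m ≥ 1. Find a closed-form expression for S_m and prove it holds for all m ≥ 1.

Claim: S_m = 3·5^m + (-2)^m.

Base case: S_1 = 13, and 3·5^1 + (-2)^1 = 15 − 2 = 13.
Assume S_j = 3·5^j + (-2)^j for some j ≥ 1.
Then S_{j+1} = 5S_j − 7·(-2)^j = 5·(3·5^j + (-2)^j) − 7·(-2)^j = 3·5^{j+1} + 5·(-2)^j − 7·(-2)^j = 3·5^{j+1} − 2·(-2)^j = 3·5^{j+1} + (-2)^{j+1}.
So the formula holds for j+1, and by induction S_m = 3·5^m + (-2)^m for all m ≥ 1.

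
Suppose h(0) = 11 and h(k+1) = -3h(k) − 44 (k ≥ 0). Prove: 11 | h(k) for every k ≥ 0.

Base case: h(0) = 11 = 11·1, so 11 | h(0).
Assume 11 | h(m), so h(m) = 11t for some integer t.
Then h(m+1) = -3h(m) − 44 = -3·(11t) − 44 = 11(-3t − 4), so 11 | h(m+1).
Hence 11 | h(k) for every k ≥ 0, by induction.

11 | h(k)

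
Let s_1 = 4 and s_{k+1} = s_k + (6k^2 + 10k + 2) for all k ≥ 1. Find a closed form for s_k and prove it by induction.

Claim: s_k = 2k^3 + 2k^2 − 2k + 2.

Base case: s_1 = 4, and 2·1^3 + 2·1^2 − 2·1 + 2 = 4.
Assume s_r = 2r^3 + 2r^2 − 2r + 2.
Then s_{r+1} = s_r + (6r^2 + 10r + 2) = (2r^3 + 2r^2 − 2r + 2) + (6r^2 + 10r + 2) = 2r^3 + 8r^2 + 8r + 4,
and 2·(r+1)^3 + 2·(r+1)^2 − 2·(r+1) + 2 = 2r^3 + 8r^2 + 8r + 4.
By induction, s_k = 2k^3 + 2k^2 − 2k + 2 for all k ≥ 1.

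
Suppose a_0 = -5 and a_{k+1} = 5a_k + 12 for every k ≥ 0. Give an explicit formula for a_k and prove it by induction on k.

Claim: a_k = -2·5^k − 3.

Base case: a_0 = -5, and -2·5^0 − 3 = -2 − 3 = -5.
Assume a_m = -2·5^m − 3 for some m ≥ 0.
Then a_{m+1} = 5a_m + 12 = 5·(-2·5^m − 3) + 12 = -10·5^m − 15 + 12 = -2·5^{m+1} − 3.
Hence a_k = -2·5^k − 3 for every k ≥ 0, by induction.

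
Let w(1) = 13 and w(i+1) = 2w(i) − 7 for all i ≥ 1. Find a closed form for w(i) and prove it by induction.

Claim: w(i) = 3·2^i + 7.

Base case: w(1) = 13, and 3·2^1 + 7 = 6 + 7 = 13.
Assume w(r) = 3·2^r + 7 for some r ≥ 1.
Then w(r+1) = 2w(r) − 7 = 2·(3·2^r + 7) − 7 = 6·2^r + 14 − 7 = 3·2^{r+1} + 7.
By induction, w(i) = 3·2^i + 7 for all i ≥ 1.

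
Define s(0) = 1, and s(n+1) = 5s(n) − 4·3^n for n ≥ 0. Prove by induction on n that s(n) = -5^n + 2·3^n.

Base case: s(0) = 1, and -5^0 + 2·3^0 = -1 + 2 = 1.
Assume s(j) = -5^j + 2·3^j for some j ≥ 0.
Then s(j+1) = 5s(j) − 4·3^j = 5·(-5^j + 2·3^j) − 4·3^j = -5^{j+1} + 10·3^j − 4·3^j = -5^{j+1} + 6·3^j = -5^{j+1} + 2·3^{j+1}.
This completes the inductive step, so s(n) = -5^n + 2·3^n for all n ≥ 0.

s(n) = -5^n + 2·3^n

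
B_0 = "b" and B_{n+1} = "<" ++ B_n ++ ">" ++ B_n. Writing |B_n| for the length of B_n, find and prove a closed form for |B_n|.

Claim: |B_n| = 3·2^n − 2.

Base case: |B_0| = 1, and 3·2^0 − 2 = 1.
Assume |B_m| = 3·2^m − 2.
Then |B_{m+1}| = 1 + |B_m| + 1 + |B_m| = 2|B_m| + 2 = 2(3·2^m − 2) + 2 = 3·2^{m+1} − 4 + 2 = 3·2^{m+1} − 2.
This completes the inductive step, so |B_n| = 3·2^n − 2 for all n ≥ 0.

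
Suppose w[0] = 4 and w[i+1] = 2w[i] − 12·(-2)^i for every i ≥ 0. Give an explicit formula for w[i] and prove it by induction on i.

Claim: w[i] = 2^i + 3·(-2)^i.

Base case: w[0] = 4, and 2^0 + 3·(-2)^0 = 1 + 3 = 4.
Assume w[j] = 2^j + 3·(-2)^j for some j ≥ 0.
Then w[j+1] = 2w[j] − 12·(-2)^j = 2·(2^j + 3·(-2)^j) − 12·(-2)^j = 2^{j+1} + 6·(-2)^j − 12·(-2)^j = 2^{j+1} − 6·(-2)^j = 2^{j+1} + 3·(-2)^{j+1}.
Hence w[i] = 2^i + 3·(-2)^i for every i ≥ 0, by induction.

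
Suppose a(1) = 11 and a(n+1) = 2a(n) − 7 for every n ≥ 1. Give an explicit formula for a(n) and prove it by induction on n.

Claim: a(n) = 2^{n+1} + 7.

Base case: a(1) = 11, and 2^{1+1} + 7 = 4 + 7 = 11.
Assume a(m) = 2^{m+1} + 7 for some m ≥ 1.
Then a(m+1) = 2a(m) − 7 = 2·(2^{m+1} + 7) − 7 = 2^{m+2} + 14 − 7 = 2^{m+2} + 7.
This completes the inductive step, so a(n) = 2^{n+1} + 7 for all n ≥ 1.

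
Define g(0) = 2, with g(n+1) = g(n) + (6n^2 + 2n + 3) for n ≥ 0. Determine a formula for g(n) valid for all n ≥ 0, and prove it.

Claim: g(n) = 2n^3 − 2n^2 + 3n + 2.

Base case: g(0) = 2, and 2·0^3 − 2·0^2 + 3·0 + 2 = 2.
Assume g(r) = 2r^3 − 2r^2 + 3r + 2.
Then g(r+1) = g(r) + (6r^2 + 2r + 3) = (2r^3 − 2r^2 + 3r + 2) + (6r^2 + 2r + 3) = 2r^3 + 4r^2 + 5r + 5,
and 2·(r+1)^3 − 2·(r+1)^2 + 3·(r+1) + 2 = 2r^3 + 4r^2 + 5r + 5.
By induction, g(n) = 2n^3 − 2n^2 + 3n + 2 for all n ≥ 0.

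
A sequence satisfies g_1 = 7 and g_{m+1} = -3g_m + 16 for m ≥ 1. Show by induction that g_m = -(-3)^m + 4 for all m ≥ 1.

Base case: g_1 = 7, and -(-3)^1 + 4 = 3 + 4 = 7.
Assume g_k = -(-3)^k + 4 for some k ≥ 1.
Then g_{k+1} = -3g_k + 16 = -3·(-(-3)^k + 4) + 16 = 3·(-3)^k − 12 + 16 = -(-3)^{k+1} + 4.
By induction, g_m = -(-3)^m + 4 for all m ≥ 1.

g_m = -(-3)^m + 4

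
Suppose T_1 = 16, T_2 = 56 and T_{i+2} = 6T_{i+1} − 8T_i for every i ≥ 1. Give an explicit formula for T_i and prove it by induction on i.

Claim: T_i = 3·4^i + 2·2^i.

Base cases: T_1 = 16 and 3·4^1 + 2·2^1 = 16; T_2 = 56 and 3·4^2 + 2·2^2 = 56.
Assume T_t = 3·4^t + 2·2^t for all 1 ≤ t ≤ j, where j ≥ 2.
Then T_{j+1} = 6T_j − 8T_{j−1} = 6·(3·4^j + 2·2^j) − 8·(3·4^{j−1} + 2·2^{j−1}) = 3·(6·4 − 8)4^{j−1} + 2·(6·2 − 8)2^{j−1} = 48·4^{j−1} + 8·2^{j−1} = 3·4^{j+1} + 2·2^{j+1}.
By strong induction, T_i = 3·4^i + 2·2^i for all i ≥ 1.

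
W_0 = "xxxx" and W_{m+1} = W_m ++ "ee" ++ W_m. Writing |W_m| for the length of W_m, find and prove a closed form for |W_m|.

Claim: |W_m| = 6·2^m − 2.

Base case: |W_0| = 4, and 6·2^0 − 2 = 4.
Assume |W_k| = 6·2^k − 2.
Then |W_{k+1}| = |W_k| + 2 + |W_k| = 2|W_k| + 2 = 2(6·2^k − 2) + 2 = 6·2^{k+1} − 4 + 2 = 6·2^{k+1} − 2.
This completes the inductive step, so |W_m| = 6·2^m − 2 for all m ≥ 0.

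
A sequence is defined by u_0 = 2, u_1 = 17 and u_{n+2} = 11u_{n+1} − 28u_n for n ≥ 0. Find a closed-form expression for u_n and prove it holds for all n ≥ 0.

Claim: u_n = 3·7^n − 4^n.

Base cases: u_0 = 2 and 3·7^0 − 4^0 = 2; u_1 = 17 and 3·7^1 − 4^1 = 17.
Assume u_i = 3·7^i − 4^i for all 0 ≤ i ≤ j, where j ≥ 1.
Then u_{j+1} = 11u_j − 28u_{j−1} = 11·(3·7^j − 4^j) − 28·(3·7^{j−1} − 4^{j−1}) = 3·(11·7 − 28)7^{j−1} − (11·4 − 28)4^{j−1} = 147·7^{j−1} − 16·4^{j−1} = 3·7^{j+1} − 4^{j+1}.
Hence u_n = 3·7^n − 4^n for every n ≥ 0, by strong induction.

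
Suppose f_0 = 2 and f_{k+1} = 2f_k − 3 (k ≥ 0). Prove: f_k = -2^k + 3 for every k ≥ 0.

Base case: f_0 = 2, and -2^0 + 3 = -1 + 3 = 2.
Assume f_j = -2^j + 3 for some j ≥ 0.
Then f_{j+1} = 2f_j − 3 = 2·(-2^j + 3) − 3 = -2^{j+1} + 6 − 3 = -2^{j+1} + 3.
So the formula holds for j+1, and by induction f_k = -2^k + 3 for all k ≥ 0.

f_k = -2^k + 3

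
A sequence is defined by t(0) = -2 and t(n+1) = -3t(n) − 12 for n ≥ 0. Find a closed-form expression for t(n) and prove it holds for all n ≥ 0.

Claim: t(n) = (-3)^n − 3.

Base case: t(0) = -2, and (-3)^0 − 3 = 1 − 3 = -2.
Assume t(m) = (-3)^m − 3 for some m ≥ 0.
Then t(m+1) = -3t(m) − 12 = -3·((-3)^m − 3) − 12 = -3·(-3)^m + 9 − 12 = (-3)^{m+1} − 3.
By induction, t(n) = (-3)^n − 3 for all n ≥ 0.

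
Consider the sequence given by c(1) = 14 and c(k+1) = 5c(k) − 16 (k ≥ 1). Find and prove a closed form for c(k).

Claim: c(k) = 2·5^k + 4.

Base case: c(1) = 14, and 2·5^1 + 4 = 10 + 4 = 14.
Assume c(r) = 2·5^r + 4 for some r ≥ 1.
Then c(r+1) = 5c(r) − 16 = 5·(2·5^r + 4) − 16 = 10·5^r + 20 − 16 = 2·5^{r+1} + 4.
So the formula holds for r+1, and by induction c(k) = 2·5^k + 4 for all k ≥ 1.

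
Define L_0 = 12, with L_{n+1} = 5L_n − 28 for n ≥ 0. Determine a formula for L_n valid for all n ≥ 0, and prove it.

Claim: L_n = 5^{n+1} + 7.

Base case: L_0 = 12, and 5^{0+1} + 7 = 5 + 7 = 12.
Assume L_m = 5^{m+1} + 7 for some m ≥ 0.
Then L_{m+1} = 5L_m − 28 = 5·(5^{m+1} + 7) − 28 = 5^{m+2} + 35 − 28 = 5^{m+2} + 7.
So the formula holds for m+1, and by induction L_n = 5^{n+1} + 7 for all n ≥ 0.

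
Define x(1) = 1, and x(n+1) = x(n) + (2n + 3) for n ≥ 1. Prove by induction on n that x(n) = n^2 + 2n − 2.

Base case: x(1) = 1, and 1^2 + 2·1 − 2 = 1.
Assume x(m) = m^2 + 2m − 2.
Then x(m+1) = x(m) + (2m + 3) = (m^2 + 2m − 2) + (2m + 3) = m^2 + 4m + 1,
and (m+1)^2 + 2·(m+1) − 2 = m^2 + 4m + 1.
By induction, x(n) = n^2 + 2n − 2 for all n ≥ 1.

x(n) = n^2 + 2n − 2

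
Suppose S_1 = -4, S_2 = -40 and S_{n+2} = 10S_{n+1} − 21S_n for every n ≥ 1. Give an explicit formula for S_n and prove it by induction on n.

Claim: S_n = 3^n − 7^n.

Base cases: S_1 = -4 and 3^1 − 7^1 = -4; S_2 = -40 and 3^2 − 7^2 = -40.
Assume S_j = 3^j − 7^j for all 1 ≤ j ≤ m, where m ≥ 2.
Then S_{m+1} = 10S_m − 21S_{m−1} = 10·(3^m − 7^m) − 21·(3^{m−1} − 7^{m−1}) = (10·3 − 21)3^{m−1} − (10·7 − 21)7^{m−1} = 9·3^{m−1} − 49·7^{m−1} = 3^{m+1} − 7^{m+1}.
So the formula holds for m+1, and by strong induction S_n = 3^n − 7^n for all n ≥ 1.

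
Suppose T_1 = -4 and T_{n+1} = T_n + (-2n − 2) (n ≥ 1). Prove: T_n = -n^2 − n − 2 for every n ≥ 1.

Base case: T_1 = -4, and -1^2 − 1 − 2 = -4.
Assume T_m = -m^2 − m − 2.
Then T_{m+1} = T_m + (-2m − 2) = (-m^2 − m − 2) + (-2m − 2) = -m^2 − 3m − 4,
and -(m+1)^2 − (m+1) − 2 = -m^2 − 3m − 4.
Hence T_n = -n^2 − n − 2 for every n ≥ 1, by induction.

T_n = -n^2 − n − 2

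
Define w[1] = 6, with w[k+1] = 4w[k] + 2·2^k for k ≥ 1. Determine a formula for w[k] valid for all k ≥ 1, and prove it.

Claim: w[k] = 2·4^k − 2^k.

Base case: w[1] = 6, and 2·4^1 − 2^1 = 8 − 2 = 6.
Assume w[j] = 2·4^j − 2^j for some j ≥ 1.
Then w[j+1] = 4w[j] + 2·2^j = 4·(2·4^j − 2^j) + 2·2^j = 2·4^{j+1} − 4·2^j + 2·2^j = 2·4^{j+1} − 2·2^j = 2·4^{j+1} − 2^{j+1}.
Hence w[k] = 2·4^k − 2^k for every k ≥ 1, by induction.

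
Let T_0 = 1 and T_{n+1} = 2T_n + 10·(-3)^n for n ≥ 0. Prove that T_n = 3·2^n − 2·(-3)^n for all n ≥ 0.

Base case: T_0 = 1, and 3·2^0 − 2·(-3)^0 = 3 − 2 = 1.
Assume T_j = 3·2^j − 2·(-3)^j for some j ≥ 0.
Then T_{j+1} = 2T_j + 10·(-3)^j = 2·(3·2^j − 2·(-3)^j) + 10·(-3)^j = 3·2^{j+1} − 4·(-3)^j + 10·(-3)^j = 3·2^{j+1} + 6·(-3)^j = 3·2^{j+1} − 2·(-3)^{j+1}.
This completes the inductive step, so T_n = 3·2^n − 2·(-3)^n for all n ≥ 0.

T_n = 3·2^n − 2·(-3)^n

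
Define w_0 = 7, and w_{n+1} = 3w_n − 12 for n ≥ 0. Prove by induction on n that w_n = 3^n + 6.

Base case: w_0 = 7, and 3^0 + 6 = 1 + 6 = 7.
Assume w_j = 3^j + 6 for some j ≥ 0.
Then w_{j+1} = 3w_j − 12 = 3·(3^j + 6) − 12 = 3^{j+1} + 18 − 12 = 3^{j+1} + 6.
By induction, w_n = 3^n + 6 for all n ≥ 0.

w_n = 3^n + 6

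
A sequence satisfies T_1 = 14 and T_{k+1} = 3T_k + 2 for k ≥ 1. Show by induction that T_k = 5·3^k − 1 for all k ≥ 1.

Base case: T_1 = 14, and 5·3^1 − 1 = 15 − 1 = 14.
Assume T_r = 5·3^r − 1 for some r ≥ 1.
Then T_{r+1} = 3T_r + 2 = 3·(5·3^r − 1) + 2 = 15·3^r − 3 + 2 = 5·3^{r+1} − 1.
This completes the inductive step, so T_k = 5·3^k − 1 for all k ≥ 1.

T_k = 5·3^k − 1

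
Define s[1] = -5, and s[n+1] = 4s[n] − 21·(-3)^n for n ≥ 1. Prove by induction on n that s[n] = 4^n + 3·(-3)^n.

Base case: s[1] = -5, and 4^1 + 3·(-3)^1 = 4 − 9 = -5.
Assume s[m] = 4^m + 3·(-3)^m for some m ≥ 1.
Then s[m+1] = 4s[m] − 21·(-3)^m = 4·(4^m + 3·(-3)^m) − 21·(-3)^m = 4^{m+1} + 12·(-3)^m − 21·(-3)^m = 4^{m+1} − 9·(-3)^m = 4^{m+1} + 3·(-3)^{m+1}.
Hence s[n] = 4^n + 3·(-3)^n for every n ≥ 1, by induction.

s[n] = 4^n + 3·(-3)^n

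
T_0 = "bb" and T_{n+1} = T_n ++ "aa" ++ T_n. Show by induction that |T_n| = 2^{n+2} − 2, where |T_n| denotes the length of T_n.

Base case: |T_0| = 2, and 2^{0+2} − 2 = 2.
Assume |T_k| = 2^{k+2} − 2.
Then |T_{k+1}| = |T_k| + 2 + |T_k| = 2|T_k| + 2 = 2(2^{k+2} − 2) + 2 = 2^{k+3} − 4 + 2 = 2^{k+3} − 2.
So the formula holds for k+1, and by induction |T_n| = 2^{n+2} − 2 for all n ≥ 0.

|T_n| = 2^{n+2} − 2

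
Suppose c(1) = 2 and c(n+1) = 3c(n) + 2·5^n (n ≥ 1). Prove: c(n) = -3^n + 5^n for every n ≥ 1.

Base case: c(1) = 2, and -3^1 + 5^1 = -3 + 5 = 2.
Assume c(k) = -3^k + 5^k for some k ≥ 1.
Then c(k+1) = 3c(k) + 2·5^k = 3·(-3^k + 5^k) + 2·5^k = -3^{k+1} + 3·5^k + 2·5^k = -3^{k+1} + 5·5^k = -3^{k+1} + 5^{k+1}.
By induction, c(n) = -3^n + 5^n for all n ≥ 1.

c(n) = -3^n + 5^n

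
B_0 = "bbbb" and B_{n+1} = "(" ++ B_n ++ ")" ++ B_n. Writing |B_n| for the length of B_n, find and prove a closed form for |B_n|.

Claim: |B_n| = 6·2^n − 2.

Base case: |B_0| = 4, and 6·2^0 − 2 = 4.
Assume |B_k| = 6·2^k − 2.
Then |B_{k+1}| = 1 + |B_k| + 1 + |B_k| = 2|B_k| + 2 = 2(6·2^k − 2) + 2 = 6·2^{k+1} − 4 + 2 = 6·2^{k+1} − 2.
Hence |B_n| = 6·2^n − 2 for every n ≥ 0, by induction.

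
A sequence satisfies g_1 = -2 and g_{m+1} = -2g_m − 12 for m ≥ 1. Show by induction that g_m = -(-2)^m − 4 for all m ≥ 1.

Base case: g_1 = -2, and -(-2)^1 − 4 = 2 − 4 = -2.
Assume g_r = -(-2)^r − 4 for some r ≥ 1.
Then g_{r+1} = -2g_r − 12 = -2·(-(-2)^r − 4) − 12 = 2·(-2)^r + 8 − 12 = -(-2)^{r+1} − 4.
So the formula holds for r+1, and by induction g_m = -(-2)^m − 4 for all m ≥ 1.

g_m = -(-2)^m − 4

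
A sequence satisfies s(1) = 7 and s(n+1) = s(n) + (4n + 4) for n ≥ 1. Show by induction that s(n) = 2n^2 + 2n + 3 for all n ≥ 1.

Base case: s(1) = 7, and 2·1^2 + 2·1 + 3 = 7.
Assume s(k) = 2k^2 + 2k + 3.
Then s(k+1) = s(k) + (4k + 4) = (2k^2 + 2k + 3) + (4k + 4) = 2k^2 + 6k + 7,
and 2·(k+1)^2 + 2·(k+1) + 3 = 2k^2 + 6k + 7.
Hence s(n) = 2n^2 + 2n + 3 for every n ≥ 1, by induction.

s(n) = 2n^2 + 2n + 3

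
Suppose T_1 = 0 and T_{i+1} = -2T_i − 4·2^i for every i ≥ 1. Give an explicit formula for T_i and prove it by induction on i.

Claim: T_i = -(-2)^i − 2^i.

Base case: T_1 = 0, and -(-2)^1 − 2^1 = 2 − 2 = 0.
Assume T_r = -(-2)^r − 2^r for some r ≥ 1.
Then T_{r+1} = -2T_r − 4·2^r = -2·(-(-2)^r − 2^r) − 4·2^r = -(-2)^{r+1} + 2·2^r − 4·2^r = -(-2)^{r+1} − 2·2^r = -(-2)^{r+1} − 2^{r+1}.
By induction, T_i = -(-2)^i − 2^i for all i ≥ 1.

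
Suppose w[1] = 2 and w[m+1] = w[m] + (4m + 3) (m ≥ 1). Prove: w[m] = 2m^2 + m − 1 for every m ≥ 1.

Base case: w[1] = 2, and 2·1^2 + 1 − 1 = 2.
Assume w[j] = 2j^2 + j − 1.
Then w[j+1] = w[j] + (4j + 3) = (2j^2 + j − 1) + (4j + 3) = 2j^2 + 5j + 2,
and 2·(j+1)^2 + (j+1) − 1 = 2j^2 + 5j + 2.
Hence w[m] = 2m^2 + m − 1 for every m ≥ 1, by induction.

w[m] = 2m^2 + m − 1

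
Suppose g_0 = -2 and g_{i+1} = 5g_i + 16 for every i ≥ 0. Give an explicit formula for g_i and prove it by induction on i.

Claim: g_i = 2·5^i − 4.

Base case: g_0 = -2, and 2·5^0 − 4 = 2 − 4 = -2.
Assume g_k = 2·5^k − 4 for some k ≥ 0.
Then g_{k+1} = 5g_k + 16 = 5·(2·5^k − 4) + 16 = 10·5^k − 20 + 16 = 2·5^{k+1} − 4.
This completes the inductive step, so g_i = 2·5^i − 4 for all i ≥ 0.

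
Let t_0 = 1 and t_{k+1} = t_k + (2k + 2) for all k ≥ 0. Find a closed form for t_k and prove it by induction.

Claim: t_k = k^2 + k + 1.

Base case: t_0 = 1, and 0^2 + 0 + 1 = 1.
Assume t_j = j^2 + j + 1.
Then t_{j+1} = t_j + (2j + 2) = (j^2 + j + 1) + (2j + 2) = j^2 + 3j + 3,
and (j+1)^2 + (j+1) + 1 = j^2 + 3j + 3.
Hence t_k = k^2 + k + 1 for every k ≥ 0, by induction.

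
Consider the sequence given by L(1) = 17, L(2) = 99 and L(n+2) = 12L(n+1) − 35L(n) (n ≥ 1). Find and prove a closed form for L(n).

Claim: L(n) = 2·5^n + 7^n.

Base cases: L(1) = 17 and 2·5^1 + 7^1 = 17; L(2) = 99 and 2·5^2 + 7^2 = 99.
Assume L(j) = 2·5^j + 7^j for all 1 ≤ j ≤ r, where r ≥ 2.
Then L(r+1) = 12L(r) − 35L(r−1) = 12·(2·5^r + 7^r) − 35·(2·5^{r−1} + 7^{r−1}) = 2·(12·5 − 35)5^{r−1} + (12·7 − 35)7^{r−1} = 50·5^{r−1} + 49·7^{r−1} = 2·5^{r+1} + 7^{r+1}.
So the formula holds for r+1, and by strong induction L(n) = 2·5^n + 7^n for all n ≥ 1.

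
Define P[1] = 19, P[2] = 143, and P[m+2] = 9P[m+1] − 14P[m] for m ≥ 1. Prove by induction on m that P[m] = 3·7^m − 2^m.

Base cases: P[1] = 19 and 3·7^1 − 2^1 = 19; P[2] = 143 and 3·7^2 − 2^2 = 143.
Assume P[i] = 3·7^i − 2^i for all 1 ≤ i ≤ j, where j ≥ 2.
Then P[j+1] = 9P[j] − 14P[j−1] = 9·(3·7^j − 2^j) − 14·(3·7^{j−1} − 2^{j−1}) = 3·(9·7 − 14)7^{j−1} − (9·2 − 14)2^{j−1} = 147·7^{j−1} − 4·2^{j−1} = 3·7^{j+1} − 2^{j+1}.
Hence P[m] = 3·7^m − 2^m for every m ≥ 1, by strong induction.

P[m] = 3·7^m − 2^m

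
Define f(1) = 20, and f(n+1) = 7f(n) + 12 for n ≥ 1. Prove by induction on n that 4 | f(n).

Base case: f(1) = 20 = 4·5, so 4 | f(1).
Assume 4 | f(k), so f(k) = 4t for some integer t.
Then f(k+1) = 7f(k) + 12 = 7·(4t) + 12 = 4(7t + 3), so 4 | f(k+1).
This completes the inductive step, so 4 | f(n) for all n ≥ 1.

4 | f(n)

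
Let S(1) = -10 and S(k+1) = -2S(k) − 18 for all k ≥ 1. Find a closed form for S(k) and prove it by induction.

Claim: S(k) = 2·(-2)^k − 6.

Base case: S(1) = -10, and 2·(-2)^1 − 6 = -4 − 6 = -10.
Assume S(m) = 2·(-2)^m − 6 for some m ≥ 1.
Then S(m+1) = -2S(m) − 18 = -2·(2·(-2)^m − 6) − 18 = -4·(-2)^m + 12 − 18 = 2·(-2)^{m+1} − 6.
So the formula holds for m+1, and by induction S(k) = 2·(-2)^k − 6 for all k ≥ 1.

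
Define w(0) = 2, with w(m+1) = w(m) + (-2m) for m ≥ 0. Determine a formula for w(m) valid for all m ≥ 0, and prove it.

Claim: w(m) = -m^2 + m + 2.

Base case: w(0) = 2, and -0^2 + 0 + 2 = 2.
Assume w(r) = -r^2 + r + 2.
Then w(r+1) = w(r) + (-2r) = (-r^2 + r + 2) + (-2r) = -r^2 − r + 2,
and -(r+1)^2 + (r+1) + 2 = -r^2 − r + 2.
Hence w(m) = -m^2 + m + 2 for every m ≥ 0, by induction.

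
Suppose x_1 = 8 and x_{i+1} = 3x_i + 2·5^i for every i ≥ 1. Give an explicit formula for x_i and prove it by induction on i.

Claim: x_i = 3^i + 5^i.

Base case: x_1 = 8, and 3^1 + 5^1 = 3 + 5 = 8.
Assume x_m = 3^m + 5^m for some m ≥ 1.
Then x_{m+1} = 3x_m + 2·5^m = 3·(3^m + 5^m) + 2·5^m = 3^{m+1} + 3·5^m + 2·5^m = 3^{m+1} + 5·5^m = 3^{m+1} + 5^{m+1}.
Hence x_i = 3^i + 5^i for every i ≥ 1, by induction.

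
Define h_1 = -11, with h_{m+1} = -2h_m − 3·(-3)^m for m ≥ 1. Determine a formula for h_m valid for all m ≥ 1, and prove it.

Claim: h_m = (-2)^m + 3·(-3)^m.

Base case: h_1 = -11, and (-2)^1 + 3·(-3)^1 = -2 − 9 = -11.
Assume h_r = (-2)^r + 3·(-3)^r for some r ≥ 1.
Then h_{r+1} = -2h_r − 3·(-3)^r = -2·((-2)^r + 3·(-3)^r) − 3·(-3)^r = (-2)^{r+1} − 6·(-3)^r − 3·(-3)^r = (-2)^{r+1} − 9·(-3)^r = (-2)^{r+1} + 3·(-3)^{r+1}.
Hence h_m = (-2)^m + 3·(-3)^m for every m ≥ 1, by induction.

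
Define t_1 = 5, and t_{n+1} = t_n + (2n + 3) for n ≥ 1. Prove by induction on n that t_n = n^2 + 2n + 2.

Base case: t_1 = 5, and 1^2 + 2·1 + 2 = 5.
Assume t_j = j^2 + 2j + 2.
Then t_{j+1} = t_j + (2j + 3) = (j^2 + 2j + 2) + (2j + 3) = j^2 + 4j + 5,
and (j+1)^2 + 2·(j+1) + 2 = j^2 + 4j + 5.
By induction, t_n = n^2 + 2n + 2 for all n ≥ 1.

t_n = n^2 + 2n + 2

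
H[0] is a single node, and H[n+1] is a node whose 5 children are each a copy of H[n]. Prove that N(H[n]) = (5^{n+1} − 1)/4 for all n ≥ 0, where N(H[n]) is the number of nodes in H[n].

Base case: N(H[0]) = 1, and (5^{0+1} − 1)/4 = 1.
Assume N(H[k]) = (5^{k+1} − 1)/4.
Then N(H[k+1]) = 1 + 5N(H[k]) = 1 + 5·(5^{k+1} − 1)/4 = 1 + (5^{k+2} − 5)/4 = (4 + 5^{k+2} − 5)/4 = (5^{k+2} − 1)/4.
By induction, N(H[n]) = (5^{n+1} − 1)/4 for all n ≥ 0.

N(H[n]) = (5^{n+1} − 1)/4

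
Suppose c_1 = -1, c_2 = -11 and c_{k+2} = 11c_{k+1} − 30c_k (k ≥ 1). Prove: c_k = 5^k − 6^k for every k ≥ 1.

Base cases: c_1 = -1 and 5^1 − 6^1 = -1; c_2 = -11 and 5^2 − 6^2 = -11.
Assume c_j = 5^j − 6^j for all 1 ≤ j ≤ m, where m ≥ 2.
Then c_{m+1} = 11c_m − 30c_{m−1} = 11·(5^m − 6^m) − 30·(5^{m−1} − 6^{m−1}) = (11·5 − 30)5^{m−1} − (11·6 − 30)6^{m−1} = 25·5^{m−1} − 36·6^{m−1} = 5^{m+1} − 6^{m+1}.
This completes the inductive step, so c_k = 5^k − 6^k for all k ≥ 1.

c_k = 5^k − 6^k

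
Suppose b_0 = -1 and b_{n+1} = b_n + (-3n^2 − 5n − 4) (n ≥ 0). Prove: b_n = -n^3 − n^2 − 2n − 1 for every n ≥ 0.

Base case: b_0 = -1, and -0^3 − 0^2 − 2·0 − 1 = -1.
Assume b_j = -j^3 − j^2 − 2j − 1.
Then b_{j+1} = b_j + (-3j^2 − 5j − 4) = (-j^3 − j^2 − 2j − 1) + (-3j^2 − 5j − 4) = -j^3 − 4j^2 − 7j − 5,
and -(j+1)^3 − (j+1)^2 − 2·(j+1) − 1 = -j^3 − 4j^2 − 7j − 5.
By induction, b_n = -n^3 − n^2 − 2n − 1 for all n ≥ 0.

b_n = -n^3 − n^2 − 2n − 1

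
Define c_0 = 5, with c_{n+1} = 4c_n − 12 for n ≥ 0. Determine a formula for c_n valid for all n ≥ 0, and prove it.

Claim: c_n = 4^n + 4.

Base case: c_0 = 5, and 4^0 + 4 = 1 + 4 = 5.
Assume c_k = 4^k + 4 for some k ≥ 0.
Then c_{k+1} = 4c_k − 12 = 4·(4^k + 4) − 12 = 4^{k+1} + 16 − 12 = 4^{k+1} + 4.
So the formula holds for k+1, and by induction c_n = 4^n + 4 for all n ≥ 0.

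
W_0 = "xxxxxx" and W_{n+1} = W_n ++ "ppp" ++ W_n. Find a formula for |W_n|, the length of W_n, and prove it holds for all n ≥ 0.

Claim: |W_n| = 9·2^n − 3.

Base case: |W_0| = 6, and 9·2^0 − 3 = 6.
Assume |W_r| = 9·2^r − 3.
Then |W_{r+1}| = |W_r| + 3 + |W_r| = 2|W_r| + 3 = 2(9·2^r − 3) + 3 = 9·2^{r+1} − 6 + 3 = 9·2^{r+1} − 3.
So the formula holds for r+1, and by induction |W_n| = 9·2^n − 3 for all n ≥ 0.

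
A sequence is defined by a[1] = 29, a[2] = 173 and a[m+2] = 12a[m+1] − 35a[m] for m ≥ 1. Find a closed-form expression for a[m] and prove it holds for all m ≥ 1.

Claim: a[m] = 3·5^m + 2·7^m.

Base cases: a[1] = 29 and 3·5^1 + 2·7^1 = 29; a[2] = 173 and 3·5^2 + 2·7^2 = 173.
Assume a[j] = 3·5^j + 2·7^j for all 1 ≤ j ≤ r, where r ≥ 2.
Then a[r+1] = 12a[r] − 35a[r−1] = 12·(3·5^r + 2·7^r) − 35·(3·5^{r−1} + 2·7^{r−1}) = 3·(12·5 − 35)5^{r−1} + 2·(12·7 − 35)7^{r−1} = 75·5^{r−1} + 98·7^{r−1} = 3·5^{r+1} + 2·7^{r+1}.
This completes the inductive step, so a[m] = 3·5^m + 2·7^m for all m ≥ 1.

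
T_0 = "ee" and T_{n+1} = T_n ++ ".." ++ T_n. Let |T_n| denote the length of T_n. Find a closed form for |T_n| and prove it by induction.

Claim: |T_n| = 2^{n+2} − 2.

Base case: |T_0| = 2, and 2^{0+2} − 2 = 2.
Assume |T_j| = 2^{j+2} − 2.
Then |T_{j+1}| = |T_j| + 2 + |T_j| = 2|T_j| + 2 = 2(2^{j+2} − 2) + 2 = 2^{j+3} − 4 + 2 = 2^{j+3} − 2.
Hence |T_n| = 2^{n+2} − 2 for every n ≥ 0, by induction.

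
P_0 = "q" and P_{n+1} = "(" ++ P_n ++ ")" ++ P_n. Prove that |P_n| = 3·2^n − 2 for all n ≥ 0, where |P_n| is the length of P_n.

Base case: |P_0| = 1, and 3·2^0 − 2 = 1.
Assume |P_r| = 3·2^r − 2.
Then |P_{r+1}| = 1 + |P_r| + 1 + |P_r| = 2|P_r| + 2 = 2(3·2^r − 2) + 2 = 3·2^{r+1} − 4 + 2 = 3·2^{r+1} − 2.
Hence |P_n| = 3·2^n − 2 for every n ≥ 0, by induction.

|P_n| = 3·2^n − 2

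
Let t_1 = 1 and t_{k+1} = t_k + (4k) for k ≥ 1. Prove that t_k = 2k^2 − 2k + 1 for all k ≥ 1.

Base case: t_1 = 1, and 2·1^2 − 2·1 + 1 = 1.
Assume t_m = 2m^2 − 2m + 1.
Then t_{m+1} = t_m + (4m) = (2m^2 − 2m + 1) + (4m) = 2m^2 + 2m + 1,
and 2·(m+1)^2 − 2·(m+1) + 1 = 2m^2 + 2m + 1.
This completes the inductive step, so t_k = 2k^2 − 2k + 1 for all k ≥ 1.

t_k = 2k^2 − 2k + 1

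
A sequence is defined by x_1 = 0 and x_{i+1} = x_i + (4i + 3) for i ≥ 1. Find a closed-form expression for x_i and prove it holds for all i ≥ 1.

Claim: x_i = 2i^2 + i − 3.

Base case: x_1 = 0, and 2·1^2 + 1 − 3 = 0.
Assume x_k = 2k^2 + k − 3.
Then x_{k+1} = x_k + (4k + 3) = (2k^2 + k − 3) + (4k + 3) = 2k^2 + 5k,
and 2·(k+1)^2 + (k+1) − 3 = 2k^2 + 5k.
This completes the inductive step, so x_i = 2i^2 + i − 3 for all i ≥ 1.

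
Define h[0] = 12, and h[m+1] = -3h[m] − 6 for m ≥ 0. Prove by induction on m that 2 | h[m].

Base case: h[0] = 12 = 2·6, so 2 | h[0].
Assume 2 | h[j], so h[j] = 2t for some integer t.
Then h[j+1] = -3h[j] − 6 = -3·(2t) − 6 = 2(-3t − 3), so 2 | h[j+1].
By induction, 2 | h[m] for all m ≥ 0.

2 | h[m]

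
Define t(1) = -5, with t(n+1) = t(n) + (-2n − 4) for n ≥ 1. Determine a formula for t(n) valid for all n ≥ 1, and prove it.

Claim: t(n) = -n^2 − 3n − 1.

Base case: t(1) = -5, and -1^2 − 3·1 − 1 = -5.
Assume t(r) = -r^2 − 3r − 1.
Then t(r+1) = t(r) + (-2r − 4) = (-r^2 − 3r − 1) + (-2r − 4) = -r^2 − 5r − 5,
and -(r+1)^2 − 3·(r+1) − 1 = -r^2 − 5r − 5.
By induction, t(n) = -n^2 − 3n − 1 for all n ≥ 1.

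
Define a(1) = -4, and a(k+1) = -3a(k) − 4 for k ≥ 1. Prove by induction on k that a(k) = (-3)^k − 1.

Base case: a(1) = -4, and (-3)^1 − 1 = -3 − 1 = -4.
Assume a(j) = (-3)^j − 1 for some j ≥ 1.
Then a(j+1) = -3a(j) − 4 = -3·((-3)^j − 1) − 4 = -3·(-3)^j + 3 − 4 = (-3)^{j+1} − 1.
Hence a(k) = (-3)^k − 1 for every k ≥ 1, by induction.

a(k) = (-3)^k − 1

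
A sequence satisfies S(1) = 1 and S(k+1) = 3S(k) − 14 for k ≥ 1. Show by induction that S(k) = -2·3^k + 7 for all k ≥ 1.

Base case: S(1) = 1, and -2·3^1 + 7 = -6 + 7 = 1.
Assume S(r) = -2·3^r + 7 for some r ≥ 1.
Then S(r+1) = 3S(r) − 14 = 3·(-2·3^r + 7) − 14 = -6·3^r + 21 − 14 = -2·3^{r+1} + 7.
This completes the inductive step, so S(k) = -2·3^k + 7 for all k ≥ 1.

S(k) = -2·3^k + 7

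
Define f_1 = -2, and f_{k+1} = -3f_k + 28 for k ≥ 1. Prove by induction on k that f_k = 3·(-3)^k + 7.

Base case: f_1 = -2, and 3·(-3)^1 + 7 = -9 + 7 = -2.
Assume f_r = 3·(-3)^r + 7 for some r ≥ 1.
Then f_{r+1} = -3f_r + 28 = -3·(3·(-3)^r + 7) + 28 = -9·(-3)^r − 21 + 28 = 3·(-3)^{r+1} + 7.
Hence f_k = 3·(-3)^k + 7 for every k ≥ 1, by induction.

f_k = 3·(-3)^k + 7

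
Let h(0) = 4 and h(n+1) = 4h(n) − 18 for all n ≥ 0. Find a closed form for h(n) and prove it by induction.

Claim: h(n) = -2·4^n + 6.

Base case: h(0) = 4, and -2·4^0 + 6 = -2 + 6 = 4.
Assume h(k) = -2·4^k + 6 for some k ≥ 0.
Then h(k+1) = 4h(k) − 18 = 4·(-2·4^k + 6) − 18 = -8·4^k + 24 − 18 = -2·4^{k+1} + 6.
So the formula holds for k+1, and by induction h(n) = -2·4^n + 6 for all n ≥ 0.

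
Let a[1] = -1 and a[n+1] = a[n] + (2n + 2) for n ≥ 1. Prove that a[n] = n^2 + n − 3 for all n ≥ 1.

Base case: a[1] = -1, and 1^2 + 1 − 3 = -1.
Assume a[j] = j^2 + j − 3.
Then a[j+1] = a[j] + (2j + 2) = (j^2 + j − 3) + (2j + 2) = j^2 + 3j − 1,
and (j+1)^2 + (j+1) − 3 = j^2 + 3j − 1.
This completes the inductive step, so a[n] = n^2 + n − 3 for all n ≥ 1.

a[n] = n^2 + n − 3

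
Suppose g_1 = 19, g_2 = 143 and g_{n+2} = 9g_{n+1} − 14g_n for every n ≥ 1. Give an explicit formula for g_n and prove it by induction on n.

Claim: g_n = 3·7^n − 2^n.

Base cases: g_1 = 19 and 3·7^1 − 2^1 = 19; g_2 = 143 and 3·7^2 − 2^2 = 143.
Assume g_j = 3·7^j − 2^j for all 1 ≤ j ≤ m, where m ≥ 2.
Then g_{m+1} = 9g_m − 14g_{m−1} = 9·(3·7^m − 2^m) − 14·(3·7^{m−1} − 2^{m−1}) = 3·(9·7 − 14)7^{m−1} − (9·2 − 14)2^{m−1} = 147·7^{m−1} − 4·2^{m−1} = 3·7^{m+1} − 2^{m+1}.
This completes the inductive step, so g_n = 3·7^n − 2^n for all n ≥ 1.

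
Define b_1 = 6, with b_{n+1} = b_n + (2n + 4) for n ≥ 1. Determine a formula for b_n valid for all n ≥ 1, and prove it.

Claim: b_n = n^2 + 3n + 2.

Base case: b_1 = 6, and 1^2 + 3·1 + 2 = 6.
Assume b_r = r^2 + 3r + 2.
Then b_{r+1} = b_r + (2r + 4) = (r^2 + 3r + 2) + (2r + 4) = r^2 + 5r + 6,
and (r+1)^2 + 3·(r+1) + 2 = r^2 + 5r + 6.
This completes the inductive step, so b_n = n^2 + 3n + 2 for all n ≥ 1.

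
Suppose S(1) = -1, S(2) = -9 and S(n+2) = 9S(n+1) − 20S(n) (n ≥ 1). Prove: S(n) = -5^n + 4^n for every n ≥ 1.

Base cases: S(1) = -1 and -5^1 + 4^1 = -1; S(2) = -9 and -5^2 + 4^2 = -9.
Assume S(j) = -5^j + 4^j for all 1 ≤ j ≤ k, where k ≥ 2.
Then S(k+1) = 9S(k) − 20S(k−1) = 9·(-5^k + 4^k) − 20·(-5^{k−1} + 4^{k−1}) = -(9·5 − 20)5^{k−1} + (9·4 − 20)4^{k−1} = -25·5^{k−1} + 16·4^{k−1} = -5^{k+1} + 4^{k+1}.
Hence S(n) = -5^n + 4^n for every n ≥ 1, by strong induction.

S(n) = -5^n + 4^n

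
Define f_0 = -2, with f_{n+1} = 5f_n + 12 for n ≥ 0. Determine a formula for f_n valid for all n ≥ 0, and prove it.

Claim: f_n = 5^n − 3.

Base case: f_0 = -2, and 5^0 − 3 = 1 − 3 = -2.
Assume f_j = 5^j − 3 for some j ≥ 0.
Then f_{j+1} = 5f_j + 12 = 5·(5^j − 3) + 12 = 5^{j+1} − 15 + 12 = 5^{j+1} − 3.
By induction, f_n = 5^n − 3 for all n ≥ 0.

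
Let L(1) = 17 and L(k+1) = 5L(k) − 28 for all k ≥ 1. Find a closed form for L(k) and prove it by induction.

Claim: L(k) = 2·5^k + 7.

Base case: L(1) = 17, and 2·5^1 + 7 = 10 + 7 = 17.
Assume L(j) = 2·5^j + 7 for some j ≥ 1.
Then L(j+1) = 5L(j) − 28 = 5·(2·5^j + 7) − 28 = 10·5^j + 35 − 28 = 2·5^{j+1} + 7.
This completes the inductive step, so L(k) = 2·5^k + 7 for all k ≥ 1.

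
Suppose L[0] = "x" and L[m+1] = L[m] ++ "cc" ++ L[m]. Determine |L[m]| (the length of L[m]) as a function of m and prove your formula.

Claim: |L[m]| = 3·2^m − 2.

Base case: |L[0]| = 1, and 3·2^0 − 2 = 1.
Assume |L[j]| = 3·2^j − 2.
Then |L[j+1]| = |L[j]| + 2 + |L[j]| = 2|L[j]| + 2 = 2(3·2^j − 2) + 2 = 3·2^{j+1} − 4 + 2 = 3·2^{j+1} − 2.
By induction, |L[m]| = 3·2^m − 2 for all m ≥ 0.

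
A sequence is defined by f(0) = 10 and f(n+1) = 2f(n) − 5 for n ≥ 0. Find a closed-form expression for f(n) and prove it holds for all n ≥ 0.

Claim: f(n) = 5·2^n + 5.

Base case: f(0) = 10, and 5·2^0 + 5 = 5 + 5 = 10.
Assume f(r) = 5·2^r + 5 for some r ≥ 0.
Then f(r+1) = 2f(r) − 5 = 2·(5·2^r + 5) − 5 = 10·2^r + 10 − 5 = 5·2^{r+1} + 5.
By induction, f(n) = 5·2^n + 5 for all n ≥ 0.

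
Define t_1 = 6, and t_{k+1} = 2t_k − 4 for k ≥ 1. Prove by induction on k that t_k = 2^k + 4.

Base case: t_1 = 6, and 2^1 + 4 = 2 + 4 = 6.
Assume t_m = 2^m + 4 for some m ≥ 1.
Then t_{m+1} = 2t_m − 4 = 2·(2^m + 4) − 4 = 2^{m+1} + 8 − 4 = 2^{m+1} + 4.
This completes the inductive step, so t_k = 2^k + 4 for all k ≥ 1.

t_k = 2^k + 4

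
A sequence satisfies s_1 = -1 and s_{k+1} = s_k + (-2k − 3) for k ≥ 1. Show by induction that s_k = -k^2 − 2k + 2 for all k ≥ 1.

Base case: s_1 = -1, and -1^2 − 2·1 + 2 = -1.
Assume s_m = -m^2 − 2m + 2.
Then s_{m+1} = s_m + (-2m − 3) = (-m^2 − 2m + 2) + (-2m − 3) = -m^2 − 4m − 1,
and -(m+1)^2 − 2·(m+1) + 2 = -m^2 − 4m − 1.
By induction, s_k = -k^2 − 2k + 2 for all k ≥ 1.

s_k = -k^2 − 2k + 2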